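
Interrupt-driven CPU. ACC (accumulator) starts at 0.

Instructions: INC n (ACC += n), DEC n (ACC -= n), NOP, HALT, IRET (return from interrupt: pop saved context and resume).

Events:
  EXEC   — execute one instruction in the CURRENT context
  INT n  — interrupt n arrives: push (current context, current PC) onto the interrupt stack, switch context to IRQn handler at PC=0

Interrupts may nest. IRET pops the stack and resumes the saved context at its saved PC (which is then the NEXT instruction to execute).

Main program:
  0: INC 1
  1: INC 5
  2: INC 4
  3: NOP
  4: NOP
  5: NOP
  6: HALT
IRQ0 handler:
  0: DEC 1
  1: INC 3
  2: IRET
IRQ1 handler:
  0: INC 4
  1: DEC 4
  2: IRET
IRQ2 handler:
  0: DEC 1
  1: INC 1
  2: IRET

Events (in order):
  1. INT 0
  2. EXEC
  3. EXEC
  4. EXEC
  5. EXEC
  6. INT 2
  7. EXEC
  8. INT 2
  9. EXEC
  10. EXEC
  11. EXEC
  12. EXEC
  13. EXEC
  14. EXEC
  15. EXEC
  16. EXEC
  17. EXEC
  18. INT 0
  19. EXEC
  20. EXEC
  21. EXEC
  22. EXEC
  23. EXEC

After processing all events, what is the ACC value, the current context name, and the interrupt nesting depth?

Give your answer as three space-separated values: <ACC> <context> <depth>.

Answer: 14 MAIN 0

Derivation:
Event 1 (INT 0): INT 0 arrives: push (MAIN, PC=0), enter IRQ0 at PC=0 (depth now 1)
Event 2 (EXEC): [IRQ0] PC=0: DEC 1 -> ACC=-1
Event 3 (EXEC): [IRQ0] PC=1: INC 3 -> ACC=2
Event 4 (EXEC): [IRQ0] PC=2: IRET -> resume MAIN at PC=0 (depth now 0)
Event 5 (EXEC): [MAIN] PC=0: INC 1 -> ACC=3
Event 6 (INT 2): INT 2 arrives: push (MAIN, PC=1), enter IRQ2 at PC=0 (depth now 1)
Event 7 (EXEC): [IRQ2] PC=0: DEC 1 -> ACC=2
Event 8 (INT 2): INT 2 arrives: push (IRQ2, PC=1), enter IRQ2 at PC=0 (depth now 2)
Event 9 (EXEC): [IRQ2] PC=0: DEC 1 -> ACC=1
Event 10 (EXEC): [IRQ2] PC=1: INC 1 -> ACC=2
Event 11 (EXEC): [IRQ2] PC=2: IRET -> resume IRQ2 at PC=1 (depth now 1)
Event 12 (EXEC): [IRQ2] PC=1: INC 1 -> ACC=3
Event 13 (EXEC): [IRQ2] PC=2: IRET -> resume MAIN at PC=1 (depth now 0)
Event 14 (EXEC): [MAIN] PC=1: INC 5 -> ACC=8
Event 15 (EXEC): [MAIN] PC=2: INC 4 -> ACC=12
Event 16 (EXEC): [MAIN] PC=3: NOP
Event 17 (EXEC): [MAIN] PC=4: NOP
Event 18 (INT 0): INT 0 arrives: push (MAIN, PC=5), enter IRQ0 at PC=0 (depth now 1)
Event 19 (EXEC): [IRQ0] PC=0: DEC 1 -> ACC=11
Event 20 (EXEC): [IRQ0] PC=1: INC 3 -> ACC=14
Event 21 (EXEC): [IRQ0] PC=2: IRET -> resume MAIN at PC=5 (depth now 0)
Event 22 (EXEC): [MAIN] PC=5: NOP
Event 23 (EXEC): [MAIN] PC=6: HALT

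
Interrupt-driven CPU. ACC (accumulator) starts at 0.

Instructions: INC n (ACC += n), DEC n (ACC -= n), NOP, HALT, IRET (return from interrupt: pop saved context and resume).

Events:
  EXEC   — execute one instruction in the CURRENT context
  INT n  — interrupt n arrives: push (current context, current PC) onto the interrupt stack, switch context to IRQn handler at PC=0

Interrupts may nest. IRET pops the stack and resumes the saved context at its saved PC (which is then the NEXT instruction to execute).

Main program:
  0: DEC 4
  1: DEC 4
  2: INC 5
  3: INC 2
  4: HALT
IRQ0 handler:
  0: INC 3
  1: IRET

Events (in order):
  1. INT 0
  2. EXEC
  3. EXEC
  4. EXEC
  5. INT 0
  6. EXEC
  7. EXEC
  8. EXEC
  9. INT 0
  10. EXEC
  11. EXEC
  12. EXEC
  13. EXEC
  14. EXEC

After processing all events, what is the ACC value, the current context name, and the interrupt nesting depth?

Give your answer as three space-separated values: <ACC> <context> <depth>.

Event 1 (INT 0): INT 0 arrives: push (MAIN, PC=0), enter IRQ0 at PC=0 (depth now 1)
Event 2 (EXEC): [IRQ0] PC=0: INC 3 -> ACC=3
Event 3 (EXEC): [IRQ0] PC=1: IRET -> resume MAIN at PC=0 (depth now 0)
Event 4 (EXEC): [MAIN] PC=0: DEC 4 -> ACC=-1
Event 5 (INT 0): INT 0 arrives: push (MAIN, PC=1), enter IRQ0 at PC=0 (depth now 1)
Event 6 (EXEC): [IRQ0] PC=0: INC 3 -> ACC=2
Event 7 (EXEC): [IRQ0] PC=1: IRET -> resume MAIN at PC=1 (depth now 0)
Event 8 (EXEC): [MAIN] PC=1: DEC 4 -> ACC=-2
Event 9 (INT 0): INT 0 arrives: push (MAIN, PC=2), enter IRQ0 at PC=0 (depth now 1)
Event 10 (EXEC): [IRQ0] PC=0: INC 3 -> ACC=1
Event 11 (EXEC): [IRQ0] PC=1: IRET -> resume MAIN at PC=2 (depth now 0)
Event 12 (EXEC): [MAIN] PC=2: INC 5 -> ACC=6
Event 13 (EXEC): [MAIN] PC=3: INC 2 -> ACC=8
Event 14 (EXEC): [MAIN] PC=4: HALT

Answer: 8 MAIN 0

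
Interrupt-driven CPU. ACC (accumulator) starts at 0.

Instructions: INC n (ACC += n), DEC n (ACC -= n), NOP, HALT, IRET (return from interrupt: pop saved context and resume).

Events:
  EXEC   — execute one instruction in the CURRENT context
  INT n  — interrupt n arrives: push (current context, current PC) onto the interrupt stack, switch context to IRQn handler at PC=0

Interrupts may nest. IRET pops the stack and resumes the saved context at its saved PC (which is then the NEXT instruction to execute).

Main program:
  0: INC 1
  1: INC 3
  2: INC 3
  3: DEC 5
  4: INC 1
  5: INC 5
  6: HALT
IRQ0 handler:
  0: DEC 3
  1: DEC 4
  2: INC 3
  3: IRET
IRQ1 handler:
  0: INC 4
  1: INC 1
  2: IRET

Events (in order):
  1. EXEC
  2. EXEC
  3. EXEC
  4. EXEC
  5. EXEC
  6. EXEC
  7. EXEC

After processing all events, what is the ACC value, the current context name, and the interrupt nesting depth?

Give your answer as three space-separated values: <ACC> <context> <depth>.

Event 1 (EXEC): [MAIN] PC=0: INC 1 -> ACC=1
Event 2 (EXEC): [MAIN] PC=1: INC 3 -> ACC=4
Event 3 (EXEC): [MAIN] PC=2: INC 3 -> ACC=7
Event 4 (EXEC): [MAIN] PC=3: DEC 5 -> ACC=2
Event 5 (EXEC): [MAIN] PC=4: INC 1 -> ACC=3
Event 6 (EXEC): [MAIN] PC=5: INC 5 -> ACC=8
Event 7 (EXEC): [MAIN] PC=6: HALT

Answer: 8 MAIN 0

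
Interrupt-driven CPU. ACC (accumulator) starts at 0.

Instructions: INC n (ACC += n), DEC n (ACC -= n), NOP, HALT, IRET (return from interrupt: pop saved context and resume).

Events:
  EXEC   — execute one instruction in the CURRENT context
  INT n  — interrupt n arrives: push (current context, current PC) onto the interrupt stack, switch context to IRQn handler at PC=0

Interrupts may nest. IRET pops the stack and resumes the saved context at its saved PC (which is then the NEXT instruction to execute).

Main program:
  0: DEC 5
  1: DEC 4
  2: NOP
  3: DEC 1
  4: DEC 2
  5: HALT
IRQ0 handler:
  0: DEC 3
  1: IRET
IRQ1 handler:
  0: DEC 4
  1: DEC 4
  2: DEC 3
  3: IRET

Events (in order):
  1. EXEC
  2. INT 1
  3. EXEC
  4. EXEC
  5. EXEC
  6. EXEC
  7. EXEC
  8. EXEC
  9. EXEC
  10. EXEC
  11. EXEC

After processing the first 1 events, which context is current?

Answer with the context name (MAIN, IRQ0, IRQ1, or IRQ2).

Event 1 (EXEC): [MAIN] PC=0: DEC 5 -> ACC=-5

Answer: MAIN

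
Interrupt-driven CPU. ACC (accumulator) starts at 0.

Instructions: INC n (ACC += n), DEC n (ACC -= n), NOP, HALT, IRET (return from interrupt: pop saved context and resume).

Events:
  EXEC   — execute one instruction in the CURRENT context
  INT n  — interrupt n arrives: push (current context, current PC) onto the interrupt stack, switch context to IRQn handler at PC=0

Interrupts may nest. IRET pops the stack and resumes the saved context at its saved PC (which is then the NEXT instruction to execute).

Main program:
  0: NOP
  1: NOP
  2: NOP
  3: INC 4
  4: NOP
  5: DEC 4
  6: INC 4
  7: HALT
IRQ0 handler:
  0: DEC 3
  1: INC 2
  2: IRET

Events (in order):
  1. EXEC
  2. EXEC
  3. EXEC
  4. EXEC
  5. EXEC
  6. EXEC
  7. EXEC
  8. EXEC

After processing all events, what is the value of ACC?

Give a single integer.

Answer: 4

Derivation:
Event 1 (EXEC): [MAIN] PC=0: NOP
Event 2 (EXEC): [MAIN] PC=1: NOP
Event 3 (EXEC): [MAIN] PC=2: NOP
Event 4 (EXEC): [MAIN] PC=3: INC 4 -> ACC=4
Event 5 (EXEC): [MAIN] PC=4: NOP
Event 6 (EXEC): [MAIN] PC=5: DEC 4 -> ACC=0
Event 7 (EXEC): [MAIN] PC=6: INC 4 -> ACC=4
Event 8 (EXEC): [MAIN] PC=7: HALT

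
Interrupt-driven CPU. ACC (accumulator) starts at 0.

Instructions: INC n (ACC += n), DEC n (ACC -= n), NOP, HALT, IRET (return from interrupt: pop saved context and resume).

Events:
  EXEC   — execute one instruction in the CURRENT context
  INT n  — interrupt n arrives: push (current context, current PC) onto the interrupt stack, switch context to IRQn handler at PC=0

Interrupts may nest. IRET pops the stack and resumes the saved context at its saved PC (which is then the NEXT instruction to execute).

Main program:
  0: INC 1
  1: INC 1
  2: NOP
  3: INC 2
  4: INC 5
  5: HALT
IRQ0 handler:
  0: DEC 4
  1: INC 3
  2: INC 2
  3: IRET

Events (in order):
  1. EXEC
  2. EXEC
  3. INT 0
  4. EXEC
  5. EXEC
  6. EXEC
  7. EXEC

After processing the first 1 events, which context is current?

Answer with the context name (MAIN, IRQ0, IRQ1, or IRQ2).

Answer: MAIN

Derivation:
Event 1 (EXEC): [MAIN] PC=0: INC 1 -> ACC=1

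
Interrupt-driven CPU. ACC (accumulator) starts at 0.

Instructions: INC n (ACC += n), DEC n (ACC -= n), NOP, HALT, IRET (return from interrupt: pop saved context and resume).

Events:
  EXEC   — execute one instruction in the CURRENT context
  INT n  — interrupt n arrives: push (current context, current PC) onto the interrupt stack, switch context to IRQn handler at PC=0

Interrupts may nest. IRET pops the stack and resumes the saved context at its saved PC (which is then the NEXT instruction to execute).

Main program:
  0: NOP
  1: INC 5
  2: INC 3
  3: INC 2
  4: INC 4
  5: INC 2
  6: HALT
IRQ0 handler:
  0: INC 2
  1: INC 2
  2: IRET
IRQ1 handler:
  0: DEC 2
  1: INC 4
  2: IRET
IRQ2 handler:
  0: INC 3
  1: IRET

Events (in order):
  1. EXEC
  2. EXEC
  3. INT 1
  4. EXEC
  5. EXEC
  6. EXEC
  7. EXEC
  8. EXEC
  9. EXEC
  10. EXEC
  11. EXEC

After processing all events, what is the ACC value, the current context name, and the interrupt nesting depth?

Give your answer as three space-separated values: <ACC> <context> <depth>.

Event 1 (EXEC): [MAIN] PC=0: NOP
Event 2 (EXEC): [MAIN] PC=1: INC 5 -> ACC=5
Event 3 (INT 1): INT 1 arrives: push (MAIN, PC=2), enter IRQ1 at PC=0 (depth now 1)
Event 4 (EXEC): [IRQ1] PC=0: DEC 2 -> ACC=3
Event 5 (EXEC): [IRQ1] PC=1: INC 4 -> ACC=7
Event 6 (EXEC): [IRQ1] PC=2: IRET -> resume MAIN at PC=2 (depth now 0)
Event 7 (EXEC): [MAIN] PC=2: INC 3 -> ACC=10
Event 8 (EXEC): [MAIN] PC=3: INC 2 -> ACC=12
Event 9 (EXEC): [MAIN] PC=4: INC 4 -> ACC=16
Event 10 (EXEC): [MAIN] PC=5: INC 2 -> ACC=18
Event 11 (EXEC): [MAIN] PC=6: HALT

Answer: 18 MAIN 0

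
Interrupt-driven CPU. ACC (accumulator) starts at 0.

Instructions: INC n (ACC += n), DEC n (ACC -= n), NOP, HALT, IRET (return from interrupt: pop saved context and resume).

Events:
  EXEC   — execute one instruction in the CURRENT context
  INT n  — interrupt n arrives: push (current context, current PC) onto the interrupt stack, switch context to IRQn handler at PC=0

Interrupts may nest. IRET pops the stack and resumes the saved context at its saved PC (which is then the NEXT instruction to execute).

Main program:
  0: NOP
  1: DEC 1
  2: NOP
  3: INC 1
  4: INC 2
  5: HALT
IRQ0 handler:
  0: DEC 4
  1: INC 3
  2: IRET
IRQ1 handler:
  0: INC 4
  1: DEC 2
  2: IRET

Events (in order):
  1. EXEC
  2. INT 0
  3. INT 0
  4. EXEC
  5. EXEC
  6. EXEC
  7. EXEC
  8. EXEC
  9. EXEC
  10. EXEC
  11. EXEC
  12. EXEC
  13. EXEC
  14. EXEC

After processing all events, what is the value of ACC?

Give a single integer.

Answer: 0

Derivation:
Event 1 (EXEC): [MAIN] PC=0: NOP
Event 2 (INT 0): INT 0 arrives: push (MAIN, PC=1), enter IRQ0 at PC=0 (depth now 1)
Event 3 (INT 0): INT 0 arrives: push (IRQ0, PC=0), enter IRQ0 at PC=0 (depth now 2)
Event 4 (EXEC): [IRQ0] PC=0: DEC 4 -> ACC=-4
Event 5 (EXEC): [IRQ0] PC=1: INC 3 -> ACC=-1
Event 6 (EXEC): [IRQ0] PC=2: IRET -> resume IRQ0 at PC=0 (depth now 1)
Event 7 (EXEC): [IRQ0] PC=0: DEC 4 -> ACC=-5
Event 8 (EXEC): [IRQ0] PC=1: INC 3 -> ACC=-2
Event 9 (EXEC): [IRQ0] PC=2: IRET -> resume MAIN at PC=1 (depth now 0)
Event 10 (EXEC): [MAIN] PC=1: DEC 1 -> ACC=-3
Event 11 (EXEC): [MAIN] PC=2: NOP
Event 12 (EXEC): [MAIN] PC=3: INC 1 -> ACC=-2
Event 13 (EXEC): [MAIN] PC=4: INC 2 -> ACC=0
Event 14 (EXEC): [MAIN] PC=5: HALT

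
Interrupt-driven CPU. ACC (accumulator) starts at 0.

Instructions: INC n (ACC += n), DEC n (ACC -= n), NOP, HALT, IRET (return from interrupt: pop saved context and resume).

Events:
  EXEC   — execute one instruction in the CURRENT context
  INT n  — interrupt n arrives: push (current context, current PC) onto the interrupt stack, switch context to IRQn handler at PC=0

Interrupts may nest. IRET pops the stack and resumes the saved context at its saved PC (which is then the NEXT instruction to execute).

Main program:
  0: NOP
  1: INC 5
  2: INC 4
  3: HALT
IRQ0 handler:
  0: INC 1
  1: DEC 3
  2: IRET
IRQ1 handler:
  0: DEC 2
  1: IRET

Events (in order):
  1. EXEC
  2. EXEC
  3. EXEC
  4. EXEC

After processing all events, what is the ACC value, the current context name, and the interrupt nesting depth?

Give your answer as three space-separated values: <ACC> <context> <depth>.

Event 1 (EXEC): [MAIN] PC=0: NOP
Event 2 (EXEC): [MAIN] PC=1: INC 5 -> ACC=5
Event 3 (EXEC): [MAIN] PC=2: INC 4 -> ACC=9
Event 4 (EXEC): [MAIN] PC=3: HALT

Answer: 9 MAIN 0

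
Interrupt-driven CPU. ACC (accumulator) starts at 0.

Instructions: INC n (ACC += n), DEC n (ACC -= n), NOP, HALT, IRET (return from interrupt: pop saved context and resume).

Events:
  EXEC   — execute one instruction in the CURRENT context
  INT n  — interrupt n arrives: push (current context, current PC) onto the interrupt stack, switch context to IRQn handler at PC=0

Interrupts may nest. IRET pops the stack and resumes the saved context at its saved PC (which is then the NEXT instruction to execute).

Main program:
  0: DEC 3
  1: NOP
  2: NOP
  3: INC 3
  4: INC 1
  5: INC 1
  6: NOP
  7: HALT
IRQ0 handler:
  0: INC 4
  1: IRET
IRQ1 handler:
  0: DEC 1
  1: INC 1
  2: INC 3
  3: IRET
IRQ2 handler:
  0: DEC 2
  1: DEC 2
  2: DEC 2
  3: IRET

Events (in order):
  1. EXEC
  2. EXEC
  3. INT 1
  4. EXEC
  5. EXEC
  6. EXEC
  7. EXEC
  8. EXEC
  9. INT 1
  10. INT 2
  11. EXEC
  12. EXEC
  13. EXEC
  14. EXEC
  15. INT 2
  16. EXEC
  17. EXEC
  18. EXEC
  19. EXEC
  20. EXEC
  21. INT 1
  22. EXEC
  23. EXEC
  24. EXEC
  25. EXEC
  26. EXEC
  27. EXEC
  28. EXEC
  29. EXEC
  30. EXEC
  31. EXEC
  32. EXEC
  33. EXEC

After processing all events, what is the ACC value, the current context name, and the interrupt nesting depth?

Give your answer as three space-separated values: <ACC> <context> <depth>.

Event 1 (EXEC): [MAIN] PC=0: DEC 3 -> ACC=-3
Event 2 (EXEC): [MAIN] PC=1: NOP
Event 3 (INT 1): INT 1 arrives: push (MAIN, PC=2), enter IRQ1 at PC=0 (depth now 1)
Event 4 (EXEC): [IRQ1] PC=0: DEC 1 -> ACC=-4
Event 5 (EXEC): [IRQ1] PC=1: INC 1 -> ACC=-3
Event 6 (EXEC): [IRQ1] PC=2: INC 3 -> ACC=0
Event 7 (EXEC): [IRQ1] PC=3: IRET -> resume MAIN at PC=2 (depth now 0)
Event 8 (EXEC): [MAIN] PC=2: NOP
Event 9 (INT 1): INT 1 arrives: push (MAIN, PC=3), enter IRQ1 at PC=0 (depth now 1)
Event 10 (INT 2): INT 2 arrives: push (IRQ1, PC=0), enter IRQ2 at PC=0 (depth now 2)
Event 11 (EXEC): [IRQ2] PC=0: DEC 2 -> ACC=-2
Event 12 (EXEC): [IRQ2] PC=1: DEC 2 -> ACC=-4
Event 13 (EXEC): [IRQ2] PC=2: DEC 2 -> ACC=-6
Event 14 (EXEC): [IRQ2] PC=3: IRET -> resume IRQ1 at PC=0 (depth now 1)
Event 15 (INT 2): INT 2 arrives: push (IRQ1, PC=0), enter IRQ2 at PC=0 (depth now 2)
Event 16 (EXEC): [IRQ2] PC=0: DEC 2 -> ACC=-8
Event 17 (EXEC): [IRQ2] PC=1: DEC 2 -> ACC=-10
Event 18 (EXEC): [IRQ2] PC=2: DEC 2 -> ACC=-12
Event 19 (EXEC): [IRQ2] PC=3: IRET -> resume IRQ1 at PC=0 (depth now 1)
Event 20 (EXEC): [IRQ1] PC=0: DEC 1 -> ACC=-13
Event 21 (INT 1): INT 1 arrives: push (IRQ1, PC=1), enter IRQ1 at PC=0 (depth now 2)
Event 22 (EXEC): [IRQ1] PC=0: DEC 1 -> ACC=-14
Event 23 (EXEC): [IRQ1] PC=1: INC 1 -> ACC=-13
Event 24 (EXEC): [IRQ1] PC=2: INC 3 -> ACC=-10
Event 25 (EXEC): [IRQ1] PC=3: IRET -> resume IRQ1 at PC=1 (depth now 1)
Event 26 (EXEC): [IRQ1] PC=1: INC 1 -> ACC=-9
Event 27 (EXEC): [IRQ1] PC=2: INC 3 -> ACC=-6
Event 28 (EXEC): [IRQ1] PC=3: IRET -> resume MAIN at PC=3 (depth now 0)
Event 29 (EXEC): [MAIN] PC=3: INC 3 -> ACC=-3
Event 30 (EXEC): [MAIN] PC=4: INC 1 -> ACC=-2
Event 31 (EXEC): [MAIN] PC=5: INC 1 -> ACC=-1
Event 32 (EXEC): [MAIN] PC=6: NOP
Event 33 (EXEC): [MAIN] PC=7: HALT

Answer: -1 MAIN 0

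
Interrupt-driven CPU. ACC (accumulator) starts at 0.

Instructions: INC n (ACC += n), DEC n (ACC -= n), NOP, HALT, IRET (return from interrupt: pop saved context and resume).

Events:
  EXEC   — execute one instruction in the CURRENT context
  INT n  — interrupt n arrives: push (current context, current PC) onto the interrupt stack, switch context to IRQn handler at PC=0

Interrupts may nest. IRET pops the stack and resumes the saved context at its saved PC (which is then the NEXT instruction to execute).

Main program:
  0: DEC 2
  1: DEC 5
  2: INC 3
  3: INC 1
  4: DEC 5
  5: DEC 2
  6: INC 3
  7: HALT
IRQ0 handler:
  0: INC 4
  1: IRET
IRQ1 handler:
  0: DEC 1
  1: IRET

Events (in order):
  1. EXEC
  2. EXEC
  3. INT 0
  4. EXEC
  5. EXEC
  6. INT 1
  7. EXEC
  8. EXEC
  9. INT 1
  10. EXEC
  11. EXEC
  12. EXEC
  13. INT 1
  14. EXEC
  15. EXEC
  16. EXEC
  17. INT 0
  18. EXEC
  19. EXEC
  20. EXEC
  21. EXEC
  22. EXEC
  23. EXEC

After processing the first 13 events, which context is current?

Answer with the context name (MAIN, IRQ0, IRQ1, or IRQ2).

Event 1 (EXEC): [MAIN] PC=0: DEC 2 -> ACC=-2
Event 2 (EXEC): [MAIN] PC=1: DEC 5 -> ACC=-7
Event 3 (INT 0): INT 0 arrives: push (MAIN, PC=2), enter IRQ0 at PC=0 (depth now 1)
Event 4 (EXEC): [IRQ0] PC=0: INC 4 -> ACC=-3
Event 5 (EXEC): [IRQ0] PC=1: IRET -> resume MAIN at PC=2 (depth now 0)
Event 6 (INT 1): INT 1 arrives: push (MAIN, PC=2), enter IRQ1 at PC=0 (depth now 1)
Event 7 (EXEC): [IRQ1] PC=0: DEC 1 -> ACC=-4
Event 8 (EXEC): [IRQ1] PC=1: IRET -> resume MAIN at PC=2 (depth now 0)
Event 9 (INT 1): INT 1 arrives: push (MAIN, PC=2), enter IRQ1 at PC=0 (depth now 1)
Event 10 (EXEC): [IRQ1] PC=0: DEC 1 -> ACC=-5
Event 11 (EXEC): [IRQ1] PC=1: IRET -> resume MAIN at PC=2 (depth now 0)
Event 12 (EXEC): [MAIN] PC=2: INC 3 -> ACC=-2
Event 13 (INT 1): INT 1 arrives: push (MAIN, PC=3), enter IRQ1 at PC=0 (depth now 1)

Answer: IRQ1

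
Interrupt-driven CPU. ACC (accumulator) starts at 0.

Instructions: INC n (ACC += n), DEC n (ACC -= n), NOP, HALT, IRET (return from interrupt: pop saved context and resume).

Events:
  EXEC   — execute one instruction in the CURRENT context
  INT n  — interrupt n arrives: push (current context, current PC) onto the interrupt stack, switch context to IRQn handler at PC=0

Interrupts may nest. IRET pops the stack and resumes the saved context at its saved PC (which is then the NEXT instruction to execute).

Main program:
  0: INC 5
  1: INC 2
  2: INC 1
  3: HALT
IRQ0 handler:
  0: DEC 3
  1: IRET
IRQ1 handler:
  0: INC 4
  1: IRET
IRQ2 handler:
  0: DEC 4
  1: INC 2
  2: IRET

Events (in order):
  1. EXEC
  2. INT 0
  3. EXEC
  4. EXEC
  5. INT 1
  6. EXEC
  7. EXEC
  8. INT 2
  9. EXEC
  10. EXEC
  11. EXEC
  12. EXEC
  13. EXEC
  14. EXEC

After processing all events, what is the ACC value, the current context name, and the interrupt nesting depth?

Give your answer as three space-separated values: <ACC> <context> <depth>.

Event 1 (EXEC): [MAIN] PC=0: INC 5 -> ACC=5
Event 2 (INT 0): INT 0 arrives: push (MAIN, PC=1), enter IRQ0 at PC=0 (depth now 1)
Event 3 (EXEC): [IRQ0] PC=0: DEC 3 -> ACC=2
Event 4 (EXEC): [IRQ0] PC=1: IRET -> resume MAIN at PC=1 (depth now 0)
Event 5 (INT 1): INT 1 arrives: push (MAIN, PC=1), enter IRQ1 at PC=0 (depth now 1)
Event 6 (EXEC): [IRQ1] PC=0: INC 4 -> ACC=6
Event 7 (EXEC): [IRQ1] PC=1: IRET -> resume MAIN at PC=1 (depth now 0)
Event 8 (INT 2): INT 2 arrives: push (MAIN, PC=1), enter IRQ2 at PC=0 (depth now 1)
Event 9 (EXEC): [IRQ2] PC=0: DEC 4 -> ACC=2
Event 10 (EXEC): [IRQ2] PC=1: INC 2 -> ACC=4
Event 11 (EXEC): [IRQ2] PC=2: IRET -> resume MAIN at PC=1 (depth now 0)
Event 12 (EXEC): [MAIN] PC=1: INC 2 -> ACC=6
Event 13 (EXEC): [MAIN] PC=2: INC 1 -> ACC=7
Event 14 (EXEC): [MAIN] PC=3: HALT

Answer: 7 MAIN 0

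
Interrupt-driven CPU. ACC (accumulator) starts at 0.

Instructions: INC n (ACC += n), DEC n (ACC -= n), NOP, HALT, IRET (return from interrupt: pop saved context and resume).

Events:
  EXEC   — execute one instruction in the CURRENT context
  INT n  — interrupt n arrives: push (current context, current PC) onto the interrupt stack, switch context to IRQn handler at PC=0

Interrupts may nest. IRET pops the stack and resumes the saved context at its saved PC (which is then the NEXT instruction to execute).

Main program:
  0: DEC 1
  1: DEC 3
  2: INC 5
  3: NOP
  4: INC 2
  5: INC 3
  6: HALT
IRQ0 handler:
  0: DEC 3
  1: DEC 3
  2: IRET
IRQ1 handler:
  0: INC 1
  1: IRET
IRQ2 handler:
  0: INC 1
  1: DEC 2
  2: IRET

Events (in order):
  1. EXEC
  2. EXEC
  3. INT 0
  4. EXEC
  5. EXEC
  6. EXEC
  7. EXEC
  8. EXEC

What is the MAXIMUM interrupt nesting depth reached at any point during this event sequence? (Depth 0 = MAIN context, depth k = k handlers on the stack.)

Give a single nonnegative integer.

Event 1 (EXEC): [MAIN] PC=0: DEC 1 -> ACC=-1 [depth=0]
Event 2 (EXEC): [MAIN] PC=1: DEC 3 -> ACC=-4 [depth=0]
Event 3 (INT 0): INT 0 arrives: push (MAIN, PC=2), enter IRQ0 at PC=0 (depth now 1) [depth=1]
Event 4 (EXEC): [IRQ0] PC=0: DEC 3 -> ACC=-7 [depth=1]
Event 5 (EXEC): [IRQ0] PC=1: DEC 3 -> ACC=-10 [depth=1]
Event 6 (EXEC): [IRQ0] PC=2: IRET -> resume MAIN at PC=2 (depth now 0) [depth=0]
Event 7 (EXEC): [MAIN] PC=2: INC 5 -> ACC=-5 [depth=0]
Event 8 (EXEC): [MAIN] PC=3: NOP [depth=0]
Max depth observed: 1

Answer: 1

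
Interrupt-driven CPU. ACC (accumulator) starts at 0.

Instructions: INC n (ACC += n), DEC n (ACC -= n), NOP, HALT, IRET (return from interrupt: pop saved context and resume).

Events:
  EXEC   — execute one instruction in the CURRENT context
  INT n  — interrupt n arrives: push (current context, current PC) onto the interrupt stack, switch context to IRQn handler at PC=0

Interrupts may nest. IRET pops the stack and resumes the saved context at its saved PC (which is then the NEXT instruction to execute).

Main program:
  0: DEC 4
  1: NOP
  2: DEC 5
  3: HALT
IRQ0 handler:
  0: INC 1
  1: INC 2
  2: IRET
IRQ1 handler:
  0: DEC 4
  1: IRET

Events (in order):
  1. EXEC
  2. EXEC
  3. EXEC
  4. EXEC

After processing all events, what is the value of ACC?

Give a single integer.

Answer: -9

Derivation:
Event 1 (EXEC): [MAIN] PC=0: DEC 4 -> ACC=-4
Event 2 (EXEC): [MAIN] PC=1: NOP
Event 3 (EXEC): [MAIN] PC=2: DEC 5 -> ACC=-9
Event 4 (EXEC): [MAIN] PC=3: HALT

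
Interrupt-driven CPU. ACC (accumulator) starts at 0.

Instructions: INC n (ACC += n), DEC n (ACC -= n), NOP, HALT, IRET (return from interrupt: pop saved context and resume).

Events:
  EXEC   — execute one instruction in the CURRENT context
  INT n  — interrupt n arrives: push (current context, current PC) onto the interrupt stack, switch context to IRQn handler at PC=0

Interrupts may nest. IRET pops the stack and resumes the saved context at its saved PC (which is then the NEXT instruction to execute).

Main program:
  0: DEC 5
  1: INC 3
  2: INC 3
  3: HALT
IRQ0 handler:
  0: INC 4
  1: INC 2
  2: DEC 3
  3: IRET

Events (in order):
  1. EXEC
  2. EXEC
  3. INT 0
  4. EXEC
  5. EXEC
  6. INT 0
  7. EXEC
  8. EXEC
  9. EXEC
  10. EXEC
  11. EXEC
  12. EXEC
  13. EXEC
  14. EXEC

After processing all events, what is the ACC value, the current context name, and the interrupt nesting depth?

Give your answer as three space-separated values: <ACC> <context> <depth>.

Answer: 7 MAIN 0

Derivation:
Event 1 (EXEC): [MAIN] PC=0: DEC 5 -> ACC=-5
Event 2 (EXEC): [MAIN] PC=1: INC 3 -> ACC=-2
Event 3 (INT 0): INT 0 arrives: push (MAIN, PC=2), enter IRQ0 at PC=0 (depth now 1)
Event 4 (EXEC): [IRQ0] PC=0: INC 4 -> ACC=2
Event 5 (EXEC): [IRQ0] PC=1: INC 2 -> ACC=4
Event 6 (INT 0): INT 0 arrives: push (IRQ0, PC=2), enter IRQ0 at PC=0 (depth now 2)
Event 7 (EXEC): [IRQ0] PC=0: INC 4 -> ACC=8
Event 8 (EXEC): [IRQ0] PC=1: INC 2 -> ACC=10
Event 9 (EXEC): [IRQ0] PC=2: DEC 3 -> ACC=7
Event 10 (EXEC): [IRQ0] PC=3: IRET -> resume IRQ0 at PC=2 (depth now 1)
Event 11 (EXEC): [IRQ0] PC=2: DEC 3 -> ACC=4
Event 12 (EXEC): [IRQ0] PC=3: IRET -> resume MAIN at PC=2 (depth now 0)
Event 13 (EXEC): [MAIN] PC=2: INC 3 -> ACC=7
Event 14 (EXEC): [MAIN] PC=3: HALT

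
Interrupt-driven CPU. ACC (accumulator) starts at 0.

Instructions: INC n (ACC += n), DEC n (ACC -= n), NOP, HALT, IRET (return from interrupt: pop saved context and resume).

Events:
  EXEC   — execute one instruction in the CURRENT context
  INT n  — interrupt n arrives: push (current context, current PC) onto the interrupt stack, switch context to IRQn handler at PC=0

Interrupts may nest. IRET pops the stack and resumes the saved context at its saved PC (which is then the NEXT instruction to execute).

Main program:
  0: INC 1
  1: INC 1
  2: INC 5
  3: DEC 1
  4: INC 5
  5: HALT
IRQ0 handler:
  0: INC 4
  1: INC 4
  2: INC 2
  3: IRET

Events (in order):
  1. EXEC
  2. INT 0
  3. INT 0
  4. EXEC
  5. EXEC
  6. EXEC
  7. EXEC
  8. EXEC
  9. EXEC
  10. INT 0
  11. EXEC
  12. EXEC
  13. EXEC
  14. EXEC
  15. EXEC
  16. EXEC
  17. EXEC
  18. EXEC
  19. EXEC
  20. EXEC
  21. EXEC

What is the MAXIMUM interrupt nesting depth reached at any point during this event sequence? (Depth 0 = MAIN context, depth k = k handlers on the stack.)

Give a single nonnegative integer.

Answer: 2

Derivation:
Event 1 (EXEC): [MAIN] PC=0: INC 1 -> ACC=1 [depth=0]
Event 2 (INT 0): INT 0 arrives: push (MAIN, PC=1), enter IRQ0 at PC=0 (depth now 1) [depth=1]
Event 3 (INT 0): INT 0 arrives: push (IRQ0, PC=0), enter IRQ0 at PC=0 (depth now 2) [depth=2]
Event 4 (EXEC): [IRQ0] PC=0: INC 4 -> ACC=5 [depth=2]
Event 5 (EXEC): [IRQ0] PC=1: INC 4 -> ACC=9 [depth=2]
Event 6 (EXEC): [IRQ0] PC=2: INC 2 -> ACC=11 [depth=2]
Event 7 (EXEC): [IRQ0] PC=3: IRET -> resume IRQ0 at PC=0 (depth now 1) [depth=1]
Event 8 (EXEC): [IRQ0] PC=0: INC 4 -> ACC=15 [depth=1]
Event 9 (EXEC): [IRQ0] PC=1: INC 4 -> ACC=19 [depth=1]
Event 10 (INT 0): INT 0 arrives: push (IRQ0, PC=2), enter IRQ0 at PC=0 (depth now 2) [depth=2]
Event 11 (EXEC): [IRQ0] PC=0: INC 4 -> ACC=23 [depth=2]
Event 12 (EXEC): [IRQ0] PC=1: INC 4 -> ACC=27 [depth=2]
Event 13 (EXEC): [IRQ0] PC=2: INC 2 -> ACC=29 [depth=2]
Event 14 (EXEC): [IRQ0] PC=3: IRET -> resume IRQ0 at PC=2 (depth now 1) [depth=1]
Event 15 (EXEC): [IRQ0] PC=2: INC 2 -> ACC=31 [depth=1]
Event 16 (EXEC): [IRQ0] PC=3: IRET -> resume MAIN at PC=1 (depth now 0) [depth=0]
Event 17 (EXEC): [MAIN] PC=1: INC 1 -> ACC=32 [depth=0]
Event 18 (EXEC): [MAIN] PC=2: INC 5 -> ACC=37 [depth=0]
Event 19 (EXEC): [MAIN] PC=3: DEC 1 -> ACC=36 [depth=0]
Event 20 (EXEC): [MAIN] PC=4: INC 5 -> ACC=41 [depth=0]
Event 21 (EXEC): [MAIN] PC=5: HALT [depth=0]
Max depth observed: 2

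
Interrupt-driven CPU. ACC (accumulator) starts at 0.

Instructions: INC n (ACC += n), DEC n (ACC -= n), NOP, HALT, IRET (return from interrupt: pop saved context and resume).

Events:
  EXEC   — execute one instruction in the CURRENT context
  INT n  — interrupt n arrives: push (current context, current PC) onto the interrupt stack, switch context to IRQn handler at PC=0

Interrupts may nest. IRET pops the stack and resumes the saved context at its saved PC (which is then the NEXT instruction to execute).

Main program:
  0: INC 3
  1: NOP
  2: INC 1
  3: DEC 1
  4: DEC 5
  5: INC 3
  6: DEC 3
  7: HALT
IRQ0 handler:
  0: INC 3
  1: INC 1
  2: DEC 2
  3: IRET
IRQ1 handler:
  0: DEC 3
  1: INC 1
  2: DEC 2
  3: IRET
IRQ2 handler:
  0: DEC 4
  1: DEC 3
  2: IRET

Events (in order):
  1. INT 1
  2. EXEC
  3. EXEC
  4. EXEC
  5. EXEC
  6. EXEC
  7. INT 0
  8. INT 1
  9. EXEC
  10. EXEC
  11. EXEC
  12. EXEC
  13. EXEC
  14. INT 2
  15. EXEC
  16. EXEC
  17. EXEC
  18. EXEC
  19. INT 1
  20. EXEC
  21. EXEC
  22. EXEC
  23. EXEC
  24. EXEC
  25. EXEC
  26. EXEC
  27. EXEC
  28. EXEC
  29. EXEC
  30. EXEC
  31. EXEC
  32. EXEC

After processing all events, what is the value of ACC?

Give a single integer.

Answer: -19

Derivation:
Event 1 (INT 1): INT 1 arrives: push (MAIN, PC=0), enter IRQ1 at PC=0 (depth now 1)
Event 2 (EXEC): [IRQ1] PC=0: DEC 3 -> ACC=-3
Event 3 (EXEC): [IRQ1] PC=1: INC 1 -> ACC=-2
Event 4 (EXEC): [IRQ1] PC=2: DEC 2 -> ACC=-4
Event 5 (EXEC): [IRQ1] PC=3: IRET -> resume MAIN at PC=0 (depth now 0)
Event 6 (EXEC): [MAIN] PC=0: INC 3 -> ACC=-1
Event 7 (INT 0): INT 0 arrives: push (MAIN, PC=1), enter IRQ0 at PC=0 (depth now 1)
Event 8 (INT 1): INT 1 arrives: push (IRQ0, PC=0), enter IRQ1 at PC=0 (depth now 2)
Event 9 (EXEC): [IRQ1] PC=0: DEC 3 -> ACC=-4
Event 10 (EXEC): [IRQ1] PC=1: INC 1 -> ACC=-3
Event 11 (EXEC): [IRQ1] PC=2: DEC 2 -> ACC=-5
Event 12 (EXEC): [IRQ1] PC=3: IRET -> resume IRQ0 at PC=0 (depth now 1)
Event 13 (EXEC): [IRQ0] PC=0: INC 3 -> ACC=-2
Event 14 (INT 2): INT 2 arrives: push (IRQ0, PC=1), enter IRQ2 at PC=0 (depth now 2)
Event 15 (EXEC): [IRQ2] PC=0: DEC 4 -> ACC=-6
Event 16 (EXEC): [IRQ2] PC=1: DEC 3 -> ACC=-9
Event 17 (EXEC): [IRQ2] PC=2: IRET -> resume IRQ0 at PC=1 (depth now 1)
Event 18 (EXEC): [IRQ0] PC=1: INC 1 -> ACC=-8
Event 19 (INT 1): INT 1 arrives: push (IRQ0, PC=2), enter IRQ1 at PC=0 (depth now 2)
Event 20 (EXEC): [IRQ1] PC=0: DEC 3 -> ACC=-11
Event 21 (EXEC): [IRQ1] PC=1: INC 1 -> ACC=-10
Event 22 (EXEC): [IRQ1] PC=2: DEC 2 -> ACC=-12
Event 23 (EXEC): [IRQ1] PC=3: IRET -> resume IRQ0 at PC=2 (depth now 1)
Event 24 (EXEC): [IRQ0] PC=2: DEC 2 -> ACC=-14
Event 25 (EXEC): [IRQ0] PC=3: IRET -> resume MAIN at PC=1 (depth now 0)
Event 26 (EXEC): [MAIN] PC=1: NOP
Event 27 (EXEC): [MAIN] PC=2: INC 1 -> ACC=-13
Event 28 (EXEC): [MAIN] PC=3: DEC 1 -> ACC=-14
Event 29 (EXEC): [MAIN] PC=4: DEC 5 -> ACC=-19
Event 30 (EXEC): [MAIN] PC=5: INC 3 -> ACC=-16
Event 31 (EXEC): [MAIN] PC=6: DEC 3 -> ACC=-19
Event 32 (EXEC): [MAIN] PC=7: HALT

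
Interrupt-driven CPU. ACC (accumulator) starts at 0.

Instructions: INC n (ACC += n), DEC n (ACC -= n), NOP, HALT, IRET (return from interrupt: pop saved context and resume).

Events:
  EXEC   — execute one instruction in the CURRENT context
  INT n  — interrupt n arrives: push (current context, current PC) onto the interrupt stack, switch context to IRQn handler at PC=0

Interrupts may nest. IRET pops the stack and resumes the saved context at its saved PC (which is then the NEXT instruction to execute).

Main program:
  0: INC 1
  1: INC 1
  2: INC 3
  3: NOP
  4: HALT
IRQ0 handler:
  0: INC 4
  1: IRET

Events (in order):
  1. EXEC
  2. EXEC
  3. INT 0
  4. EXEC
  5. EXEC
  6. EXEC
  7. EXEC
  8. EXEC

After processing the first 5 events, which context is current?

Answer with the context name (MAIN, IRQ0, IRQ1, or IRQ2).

Answer: MAIN

Derivation:
Event 1 (EXEC): [MAIN] PC=0: INC 1 -> ACC=1
Event 2 (EXEC): [MAIN] PC=1: INC 1 -> ACC=2
Event 3 (INT 0): INT 0 arrives: push (MAIN, PC=2), enter IRQ0 at PC=0 (depth now 1)
Event 4 (EXEC): [IRQ0] PC=0: INC 4 -> ACC=6
Event 5 (EXEC): [IRQ0] PC=1: IRET -> resume MAIN at PC=2 (depth now 0)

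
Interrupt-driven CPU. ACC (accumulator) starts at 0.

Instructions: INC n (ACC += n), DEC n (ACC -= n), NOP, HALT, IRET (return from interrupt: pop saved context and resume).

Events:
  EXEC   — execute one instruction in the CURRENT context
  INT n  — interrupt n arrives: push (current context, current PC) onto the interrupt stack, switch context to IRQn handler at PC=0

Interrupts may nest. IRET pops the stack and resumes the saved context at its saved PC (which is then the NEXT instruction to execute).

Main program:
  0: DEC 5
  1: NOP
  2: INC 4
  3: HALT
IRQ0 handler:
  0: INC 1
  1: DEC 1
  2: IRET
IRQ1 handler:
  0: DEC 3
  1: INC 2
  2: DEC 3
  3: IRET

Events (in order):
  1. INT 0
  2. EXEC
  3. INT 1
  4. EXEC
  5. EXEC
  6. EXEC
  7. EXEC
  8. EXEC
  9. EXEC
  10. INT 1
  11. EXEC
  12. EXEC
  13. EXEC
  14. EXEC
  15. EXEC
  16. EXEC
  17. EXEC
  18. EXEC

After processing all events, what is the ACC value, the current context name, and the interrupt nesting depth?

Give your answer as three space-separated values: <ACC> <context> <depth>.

Event 1 (INT 0): INT 0 arrives: push (MAIN, PC=0), enter IRQ0 at PC=0 (depth now 1)
Event 2 (EXEC): [IRQ0] PC=0: INC 1 -> ACC=1
Event 3 (INT 1): INT 1 arrives: push (IRQ0, PC=1), enter IRQ1 at PC=0 (depth now 2)
Event 4 (EXEC): [IRQ1] PC=0: DEC 3 -> ACC=-2
Event 5 (EXEC): [IRQ1] PC=1: INC 2 -> ACC=0
Event 6 (EXEC): [IRQ1] PC=2: DEC 3 -> ACC=-3
Event 7 (EXEC): [IRQ1] PC=3: IRET -> resume IRQ0 at PC=1 (depth now 1)
Event 8 (EXEC): [IRQ0] PC=1: DEC 1 -> ACC=-4
Event 9 (EXEC): [IRQ0] PC=2: IRET -> resume MAIN at PC=0 (depth now 0)
Event 10 (INT 1): INT 1 arrives: push (MAIN, PC=0), enter IRQ1 at PC=0 (depth now 1)
Event 11 (EXEC): [IRQ1] PC=0: DEC 3 -> ACC=-7
Event 12 (EXEC): [IRQ1] PC=1: INC 2 -> ACC=-5
Event 13 (EXEC): [IRQ1] PC=2: DEC 3 -> ACC=-8
Event 14 (EXEC): [IRQ1] PC=3: IRET -> resume MAIN at PC=0 (depth now 0)
Event 15 (EXEC): [MAIN] PC=0: DEC 5 -> ACC=-13
Event 16 (EXEC): [MAIN] PC=1: NOP
Event 17 (EXEC): [MAIN] PC=2: INC 4 -> ACC=-9
Event 18 (EXEC): [MAIN] PC=3: HALT

Answer: -9 MAIN 0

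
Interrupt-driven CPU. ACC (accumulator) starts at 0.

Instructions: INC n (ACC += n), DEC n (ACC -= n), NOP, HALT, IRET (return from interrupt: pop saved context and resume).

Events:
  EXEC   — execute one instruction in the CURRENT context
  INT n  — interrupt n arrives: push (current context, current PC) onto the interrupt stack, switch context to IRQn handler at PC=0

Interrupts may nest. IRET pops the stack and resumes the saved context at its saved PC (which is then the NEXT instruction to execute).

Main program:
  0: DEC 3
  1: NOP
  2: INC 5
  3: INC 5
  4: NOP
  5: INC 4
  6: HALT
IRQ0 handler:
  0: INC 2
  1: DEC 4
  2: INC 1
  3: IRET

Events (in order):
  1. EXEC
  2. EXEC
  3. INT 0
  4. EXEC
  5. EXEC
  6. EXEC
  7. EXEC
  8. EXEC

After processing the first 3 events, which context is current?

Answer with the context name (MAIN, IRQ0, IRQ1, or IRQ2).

Answer: IRQ0

Derivation:
Event 1 (EXEC): [MAIN] PC=0: DEC 3 -> ACC=-3
Event 2 (EXEC): [MAIN] PC=1: NOP
Event 3 (INT 0): INT 0 arrives: push (MAIN, PC=2), enter IRQ0 at PC=0 (depth now 1)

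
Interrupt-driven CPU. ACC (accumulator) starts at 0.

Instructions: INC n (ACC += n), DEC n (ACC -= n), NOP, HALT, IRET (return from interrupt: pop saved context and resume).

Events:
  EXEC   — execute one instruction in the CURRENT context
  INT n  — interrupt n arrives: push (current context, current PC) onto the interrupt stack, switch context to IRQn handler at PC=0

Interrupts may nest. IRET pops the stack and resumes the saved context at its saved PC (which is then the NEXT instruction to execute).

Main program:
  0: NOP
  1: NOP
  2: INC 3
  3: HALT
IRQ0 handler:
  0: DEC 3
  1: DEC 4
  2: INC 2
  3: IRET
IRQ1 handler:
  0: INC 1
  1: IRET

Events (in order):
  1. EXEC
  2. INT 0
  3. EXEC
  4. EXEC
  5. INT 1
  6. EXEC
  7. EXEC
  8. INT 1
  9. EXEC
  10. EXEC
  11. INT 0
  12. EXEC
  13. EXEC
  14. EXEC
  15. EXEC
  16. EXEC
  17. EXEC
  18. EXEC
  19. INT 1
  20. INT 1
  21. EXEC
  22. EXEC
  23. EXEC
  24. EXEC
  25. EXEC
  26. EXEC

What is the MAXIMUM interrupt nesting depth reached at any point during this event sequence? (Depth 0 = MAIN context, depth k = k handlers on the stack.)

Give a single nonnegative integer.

Event 1 (EXEC): [MAIN] PC=0: NOP [depth=0]
Event 2 (INT 0): INT 0 arrives: push (MAIN, PC=1), enter IRQ0 at PC=0 (depth now 1) [depth=1]
Event 3 (EXEC): [IRQ0] PC=0: DEC 3 -> ACC=-3 [depth=1]
Event 4 (EXEC): [IRQ0] PC=1: DEC 4 -> ACC=-7 [depth=1]
Event 5 (INT 1): INT 1 arrives: push (IRQ0, PC=2), enter IRQ1 at PC=0 (depth now 2) [depth=2]
Event 6 (EXEC): [IRQ1] PC=0: INC 1 -> ACC=-6 [depth=2]
Event 7 (EXEC): [IRQ1] PC=1: IRET -> resume IRQ0 at PC=2 (depth now 1) [depth=1]
Event 8 (INT 1): INT 1 arrives: push (IRQ0, PC=2), enter IRQ1 at PC=0 (depth now 2) [depth=2]
Event 9 (EXEC): [IRQ1] PC=0: INC 1 -> ACC=-5 [depth=2]
Event 10 (EXEC): [IRQ1] PC=1: IRET -> resume IRQ0 at PC=2 (depth now 1) [depth=1]
Event 11 (INT 0): INT 0 arrives: push (IRQ0, PC=2), enter IRQ0 at PC=0 (depth now 2) [depth=2]
Event 12 (EXEC): [IRQ0] PC=0: DEC 3 -> ACC=-8 [depth=2]
Event 13 (EXEC): [IRQ0] PC=1: DEC 4 -> ACC=-12 [depth=2]
Event 14 (EXEC): [IRQ0] PC=2: INC 2 -> ACC=-10 [depth=2]
Event 15 (EXEC): [IRQ0] PC=3: IRET -> resume IRQ0 at PC=2 (depth now 1) [depth=1]
Event 16 (EXEC): [IRQ0] PC=2: INC 2 -> ACC=-8 [depth=1]
Event 17 (EXEC): [IRQ0] PC=3: IRET -> resume MAIN at PC=1 (depth now 0) [depth=0]
Event 18 (EXEC): [MAIN] PC=1: NOP [depth=0]
Event 19 (INT 1): INT 1 arrives: push (MAIN, PC=2), enter IRQ1 at PC=0 (depth now 1) [depth=1]
Event 20 (INT 1): INT 1 arrives: push (IRQ1, PC=0), enter IRQ1 at PC=0 (depth now 2) [depth=2]
Event 21 (EXEC): [IRQ1] PC=0: INC 1 -> ACC=-7 [depth=2]
Event 22 (EXEC): [IRQ1] PC=1: IRET -> resume IRQ1 at PC=0 (depth now 1) [depth=1]
Event 23 (EXEC): [IRQ1] PC=0: INC 1 -> ACC=-6 [depth=1]
Event 24 (EXEC): [IRQ1] PC=1: IRET -> resume MAIN at PC=2 (depth now 0) [depth=0]
Event 25 (EXEC): [MAIN] PC=2: INC 3 -> ACC=-3 [depth=0]
Event 26 (EXEC): [MAIN] PC=3: HALT [depth=0]
Max depth observed: 2

Answer: 2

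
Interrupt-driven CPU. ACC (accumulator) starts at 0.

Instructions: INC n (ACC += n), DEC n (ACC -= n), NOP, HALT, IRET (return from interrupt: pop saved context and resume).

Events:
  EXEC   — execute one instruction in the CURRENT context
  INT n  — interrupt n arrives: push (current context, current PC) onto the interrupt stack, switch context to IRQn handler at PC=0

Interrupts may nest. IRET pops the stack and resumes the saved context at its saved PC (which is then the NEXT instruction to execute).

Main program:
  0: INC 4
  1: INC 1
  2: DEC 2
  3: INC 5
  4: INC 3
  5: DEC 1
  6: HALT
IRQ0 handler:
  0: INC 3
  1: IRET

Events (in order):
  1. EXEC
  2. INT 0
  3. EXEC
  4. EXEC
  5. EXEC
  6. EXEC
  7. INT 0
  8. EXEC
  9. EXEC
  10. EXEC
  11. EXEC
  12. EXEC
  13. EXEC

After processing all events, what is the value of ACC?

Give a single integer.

Event 1 (EXEC): [MAIN] PC=0: INC 4 -> ACC=4
Event 2 (INT 0): INT 0 arrives: push (MAIN, PC=1), enter IRQ0 at PC=0 (depth now 1)
Event 3 (EXEC): [IRQ0] PC=0: INC 3 -> ACC=7
Event 4 (EXEC): [IRQ0] PC=1: IRET -> resume MAIN at PC=1 (depth now 0)
Event 5 (EXEC): [MAIN] PC=1: INC 1 -> ACC=8
Event 6 (EXEC): [MAIN] PC=2: DEC 2 -> ACC=6
Event 7 (INT 0): INT 0 arrives: push (MAIN, PC=3), enter IRQ0 at PC=0 (depth now 1)
Event 8 (EXEC): [IRQ0] PC=0: INC 3 -> ACC=9
Event 9 (EXEC): [IRQ0] PC=1: IRET -> resume MAIN at PC=3 (depth now 0)
Event 10 (EXEC): [MAIN] PC=3: INC 5 -> ACC=14
Event 11 (EXEC): [MAIN] PC=4: INC 3 -> ACC=17
Event 12 (EXEC): [MAIN] PC=5: DEC 1 -> ACC=16
Event 13 (EXEC): [MAIN] PC=6: HALT

Answer: 16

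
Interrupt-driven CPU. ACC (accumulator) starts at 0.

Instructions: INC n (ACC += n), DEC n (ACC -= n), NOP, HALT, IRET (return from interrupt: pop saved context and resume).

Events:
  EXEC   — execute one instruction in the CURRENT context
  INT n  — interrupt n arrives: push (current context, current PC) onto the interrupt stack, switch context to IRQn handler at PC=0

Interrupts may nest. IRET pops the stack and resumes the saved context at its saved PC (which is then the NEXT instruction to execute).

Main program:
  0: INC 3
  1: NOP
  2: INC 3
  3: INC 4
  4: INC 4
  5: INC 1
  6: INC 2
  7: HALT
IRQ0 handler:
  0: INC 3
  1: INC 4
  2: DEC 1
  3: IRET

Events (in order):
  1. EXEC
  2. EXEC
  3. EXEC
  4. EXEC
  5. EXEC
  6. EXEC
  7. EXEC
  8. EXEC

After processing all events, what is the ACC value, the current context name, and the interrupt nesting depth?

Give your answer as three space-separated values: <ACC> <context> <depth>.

Answer: 17 MAIN 0

Derivation:
Event 1 (EXEC): [MAIN] PC=0: INC 3 -> ACC=3
Event 2 (EXEC): [MAIN] PC=1: NOP
Event 3 (EXEC): [MAIN] PC=2: INC 3 -> ACC=6
Event 4 (EXEC): [MAIN] PC=3: INC 4 -> ACC=10
Event 5 (EXEC): [MAIN] PC=4: INC 4 -> ACC=14
Event 6 (EXEC): [MAIN] PC=5: INC 1 -> ACC=15
Event 7 (EXEC): [MAIN] PC=6: INC 2 -> ACC=17
Event 8 (EXEC): [MAIN] PC=7: HALT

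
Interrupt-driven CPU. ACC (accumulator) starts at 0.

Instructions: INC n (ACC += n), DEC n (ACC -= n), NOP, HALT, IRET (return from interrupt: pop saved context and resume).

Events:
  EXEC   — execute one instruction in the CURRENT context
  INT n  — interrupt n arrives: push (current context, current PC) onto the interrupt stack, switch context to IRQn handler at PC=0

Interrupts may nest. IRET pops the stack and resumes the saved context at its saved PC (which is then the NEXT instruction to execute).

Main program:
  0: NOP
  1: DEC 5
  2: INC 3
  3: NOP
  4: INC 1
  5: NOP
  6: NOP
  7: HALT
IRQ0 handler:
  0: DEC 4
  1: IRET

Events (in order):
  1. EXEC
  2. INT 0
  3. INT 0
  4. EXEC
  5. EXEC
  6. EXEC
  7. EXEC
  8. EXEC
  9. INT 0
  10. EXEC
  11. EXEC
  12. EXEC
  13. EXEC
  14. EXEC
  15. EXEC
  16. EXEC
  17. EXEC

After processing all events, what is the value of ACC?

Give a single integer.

Answer: -13

Derivation:
Event 1 (EXEC): [MAIN] PC=0: NOP
Event 2 (INT 0): INT 0 arrives: push (MAIN, PC=1), enter IRQ0 at PC=0 (depth now 1)
Event 3 (INT 0): INT 0 arrives: push (IRQ0, PC=0), enter IRQ0 at PC=0 (depth now 2)
Event 4 (EXEC): [IRQ0] PC=0: DEC 4 -> ACC=-4
Event 5 (EXEC): [IRQ0] PC=1: IRET -> resume IRQ0 at PC=0 (depth now 1)
Event 6 (EXEC): [IRQ0] PC=0: DEC 4 -> ACC=-8
Event 7 (EXEC): [IRQ0] PC=1: IRET -> resume MAIN at PC=1 (depth now 0)
Event 8 (EXEC): [MAIN] PC=1: DEC 5 -> ACC=-13
Event 9 (INT 0): INT 0 arrives: push (MAIN, PC=2), enter IRQ0 at PC=0 (depth now 1)
Event 10 (EXEC): [IRQ0] PC=0: DEC 4 -> ACC=-17
Event 11 (EXEC): [IRQ0] PC=1: IRET -> resume MAIN at PC=2 (depth now 0)
Event 12 (EXEC): [MAIN] PC=2: INC 3 -> ACC=-14
Event 13 (EXEC): [MAIN] PC=3: NOP
Event 14 (EXEC): [MAIN] PC=4: INC 1 -> ACC=-13
Event 15 (EXEC): [MAIN] PC=5: NOP
Event 16 (EXEC): [MAIN] PC=6: NOP
Event 17 (EXEC): [MAIN] PC=7: HALT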